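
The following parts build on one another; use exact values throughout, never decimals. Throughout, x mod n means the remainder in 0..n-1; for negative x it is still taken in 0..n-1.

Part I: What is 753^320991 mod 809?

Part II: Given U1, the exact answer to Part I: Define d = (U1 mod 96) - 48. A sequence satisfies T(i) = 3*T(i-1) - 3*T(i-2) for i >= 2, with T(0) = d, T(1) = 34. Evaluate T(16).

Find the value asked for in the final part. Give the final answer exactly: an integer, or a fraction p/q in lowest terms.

-314928

Part I: squarings mod 809: 753^1=753, 753^2=709, 753^4=292, 753^8=319, 753^16=636, 753^32=805, 753^64=16, 753^128=256, 753^256=7, 753^512=49, 753^1024=783, 753^2048=676, 753^4096=700, 753^8192=555, 753^16384=605, 753^32768=357, 753^65536=436, 753^131072=790, 753^262144=361; 753^320991 = 753^1 * 753^2 * 753^4 * 753^8 * 753^16 * 753^64 * 753^128 * 753^256 * 753^1024 * 753^8192 * 753^16384 * 753^32768 * 753^262144 = 665 (mod 809); answer 665
Part II: U1 = 665; d = 41; T(2) = 3*(34) - 3*(41) = -21; iterating: T(2)=-21, T(3)=-165, T(4)=-432, T(5)=-801, T(6)=-1107, T(7)=-918, T(8)=567, T(9)=4455, T(10)=11664, T(11)=21627, T(12)=29889, T(13)=24786, T(14)=-15309, T(15)=-120285, T(16)=-314928; answer -314928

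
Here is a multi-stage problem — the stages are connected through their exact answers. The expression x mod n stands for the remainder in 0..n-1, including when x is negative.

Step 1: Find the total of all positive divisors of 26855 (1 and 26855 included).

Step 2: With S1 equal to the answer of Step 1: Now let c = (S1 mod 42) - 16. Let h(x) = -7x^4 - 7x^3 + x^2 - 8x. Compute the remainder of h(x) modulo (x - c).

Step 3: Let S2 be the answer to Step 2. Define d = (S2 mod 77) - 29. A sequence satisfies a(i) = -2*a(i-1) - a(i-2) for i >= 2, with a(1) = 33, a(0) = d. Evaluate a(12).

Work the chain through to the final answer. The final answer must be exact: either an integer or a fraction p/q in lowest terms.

Step 1: 26855 = 5 * 41 * 131; sigma = (1 + 5) * (1 + 41) * (1 + 131) = 6 * 42 * 132 = 33264; answer 33264
Step 2: S1 = 33264; c = -16; remainder = value at the root: -7*(-16)^4 - 7*(-16)^3 + 1*(-16)^2 - 8*(-16)^1 = (-458752) + (28672) + (256) + (128) = -429696; answer -429696
Step 3: S2 = -429696; d = 12; a(2) = -2*(33) - 1*(12) = -78; iterating: a(2)=-78, a(3)=123, a(4)=-168, a(5)=213, a(6)=-258, a(7)=303, a(8)=-348, a(9)=393, a(10)=-438, a(11)=483, a(12)=-528; answer -528

-528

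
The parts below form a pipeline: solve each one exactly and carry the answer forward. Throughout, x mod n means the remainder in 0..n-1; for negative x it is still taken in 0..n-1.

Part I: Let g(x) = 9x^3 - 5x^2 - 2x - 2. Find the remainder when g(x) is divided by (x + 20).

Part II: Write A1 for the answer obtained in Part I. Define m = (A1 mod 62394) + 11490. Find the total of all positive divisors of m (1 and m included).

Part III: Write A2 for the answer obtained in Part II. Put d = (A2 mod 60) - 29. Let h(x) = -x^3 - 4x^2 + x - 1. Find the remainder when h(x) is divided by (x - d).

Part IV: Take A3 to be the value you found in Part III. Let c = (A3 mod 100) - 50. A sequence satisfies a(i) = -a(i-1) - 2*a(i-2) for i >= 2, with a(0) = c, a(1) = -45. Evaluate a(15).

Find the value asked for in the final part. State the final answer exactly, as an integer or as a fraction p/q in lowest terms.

Part I: remainder = value at the root: 9*(-20)^3 - 5*(-20)^2 - 2*(-20)^1 - 2 = (-72000) + (-2000) + (40) + (-2) = -73962; answer -73962
Part II: A1 = -73962; m = 62316; 62316 = 2^2 * 3^3 * 577; sigma = (1 + 2 + 4) * (1 + 3 + 9 + 27) * (1 + 577) = 7 * 40 * 578 = 161840; answer 161840
Part III: A2 = 161840; d = -9; remainder = value at the root: -1*(-9)^3 - 4*(-9)^2 + 1*(-9)^1 - 1 = (729) + (-324) + (-9) + (-1) = 395; answer 395
Part IV: A3 = 395; c = 45; a(2) = -1*(-45) - 2*(45) = -45; iterating: a(2)=-45, a(3)=135, a(4)=-45, a(5)=-225, a(6)=315, a(7)=135, a(8)=-765, a(9)=495, a(10)=1035, a(11)=-2025, a(12)=-45, a(13)=4095, a(14)=-4005, a(15)=-4185; answer -4185

-4185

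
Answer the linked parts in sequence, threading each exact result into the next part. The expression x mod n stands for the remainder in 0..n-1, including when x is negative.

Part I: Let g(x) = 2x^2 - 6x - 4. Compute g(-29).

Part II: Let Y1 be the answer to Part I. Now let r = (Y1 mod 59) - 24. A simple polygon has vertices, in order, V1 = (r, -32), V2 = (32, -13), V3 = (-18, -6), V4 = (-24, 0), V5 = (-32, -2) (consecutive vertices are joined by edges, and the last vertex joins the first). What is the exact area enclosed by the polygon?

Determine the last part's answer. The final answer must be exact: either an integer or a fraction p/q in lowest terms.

1537/2

Part I: 2*(-29)^2 - 6*(-29)^1 - 4 = (1682) + (174) + (-4) = 1852; answer 1852
Part II: Y1 = 1852; r = -1; cross terms: (-1*-13 - 32*-32)=1037, (32*-6 - -18*-13)=-426, (-18*0 - -24*-6)=-144, (-24*-2 - -32*0)=48, (-32*-32 - -1*-2)=1022; twice the area = |1537| = 1537; area = 1537/2; answer 1537/2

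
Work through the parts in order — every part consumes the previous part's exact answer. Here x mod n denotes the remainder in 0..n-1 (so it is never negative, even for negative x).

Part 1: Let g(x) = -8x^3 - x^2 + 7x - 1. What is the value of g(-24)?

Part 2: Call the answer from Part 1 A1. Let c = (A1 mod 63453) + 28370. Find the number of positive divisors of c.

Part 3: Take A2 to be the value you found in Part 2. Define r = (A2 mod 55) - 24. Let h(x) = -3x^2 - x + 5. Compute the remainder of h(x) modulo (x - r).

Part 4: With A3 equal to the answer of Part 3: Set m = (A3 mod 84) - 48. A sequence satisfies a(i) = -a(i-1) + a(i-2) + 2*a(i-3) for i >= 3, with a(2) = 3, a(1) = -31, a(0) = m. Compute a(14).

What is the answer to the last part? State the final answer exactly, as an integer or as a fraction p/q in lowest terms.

55

Part 1: -8*(-24)^3 - 1*(-24)^2 + 7*(-24)^1 - 1 = (110592) + (-576) + (-168) + (-1) = 109847; answer 109847
Part 2: A1 = 109847; c = 74764; 74764 = 2^2 * 18691; number of divisors = (2+1) * (1+1) = 6; answer 6
Part 3: A2 = 6; r = -18; remainder = value at the root: -3*(-18)^2 - 1*(-18)^1 + 5 = (-972) + (18) + (5) = -949; answer -949
Part 4: A3 = -949; m = 11; a(3) = -1*(3) + 1*(-31) + 2*(11) = -12; iterating: a(3)=-12, a(4)=-47, a(5)=41, a(6)=-112, a(7)=59, a(8)=-89, a(9)=-76, a(10)=105, a(11)=-359, a(12)=312, a(13)=-461, a(14)=55; answer 55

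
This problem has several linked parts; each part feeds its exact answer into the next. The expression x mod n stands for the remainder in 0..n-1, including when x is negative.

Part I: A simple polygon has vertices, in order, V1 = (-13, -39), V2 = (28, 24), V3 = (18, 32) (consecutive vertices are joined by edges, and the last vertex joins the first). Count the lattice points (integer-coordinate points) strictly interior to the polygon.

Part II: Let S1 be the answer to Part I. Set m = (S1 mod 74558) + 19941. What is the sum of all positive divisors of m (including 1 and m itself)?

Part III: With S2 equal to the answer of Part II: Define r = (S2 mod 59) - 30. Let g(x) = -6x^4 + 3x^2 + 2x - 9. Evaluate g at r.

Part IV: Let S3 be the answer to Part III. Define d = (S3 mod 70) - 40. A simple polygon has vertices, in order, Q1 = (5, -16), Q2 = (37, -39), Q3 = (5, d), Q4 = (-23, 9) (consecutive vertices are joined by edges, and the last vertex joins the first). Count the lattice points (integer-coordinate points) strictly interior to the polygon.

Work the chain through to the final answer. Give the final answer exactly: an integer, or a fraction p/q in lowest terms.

Part I: cross terms: (-13*24 - 28*-39)=780, (28*32 - 18*24)=464, (18*-39 - -13*32)=-286; twice the area = |958| = 958; area = 479; boundary points = 1 + 2 + 1 = 4; strictly interior points = area - boundary/2 + 1 = 478; answer 478
Part II: S1 = 478; m = 20419; 20419 = 7 * 2917; sigma = (1 + 7) * (1 + 2917) = 8 * 2918 = 23344; answer 23344
Part III: S2 = 23344; r = 9; -6*(9)^4 + 3*(9)^2 + 2*(9)^1 - 9 = (-39366) + (243) + (18) + (-9) = -39114; answer -39114
Part IV: S3 = -39114; d = -24; cross terms: (5*-39 - 37*-16)=397, (37*-24 - 5*-39)=-693, (5*9 - -23*-24)=-507, (-23*-16 - 5*9)=323; twice the area = |-480| = 480; area = 240; boundary points = 1 + 1 + 1 + 1 = 4; strictly interior points = area - boundary/2 + 1 = 239; answer 239

239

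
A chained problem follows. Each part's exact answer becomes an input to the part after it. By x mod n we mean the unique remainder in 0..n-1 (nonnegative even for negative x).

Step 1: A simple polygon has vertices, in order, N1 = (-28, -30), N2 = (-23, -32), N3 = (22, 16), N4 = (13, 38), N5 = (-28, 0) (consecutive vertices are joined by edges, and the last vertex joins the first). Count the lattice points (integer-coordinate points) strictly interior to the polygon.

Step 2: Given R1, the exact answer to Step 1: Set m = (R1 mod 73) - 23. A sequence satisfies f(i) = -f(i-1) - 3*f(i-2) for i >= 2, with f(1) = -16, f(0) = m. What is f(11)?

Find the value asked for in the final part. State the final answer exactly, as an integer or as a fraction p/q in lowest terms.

Step 1: cross terms: (-28*-32 - -23*-30)=206, (-23*16 - 22*-32)=336, (22*38 - 13*16)=628, (13*0 - -28*38)=1064, (-28*-30 - -28*0)=840; twice the area = |3074| = 3074; area = 1537; boundary points = 1 + 3 + 1 + 1 + 30 = 36; strictly interior points = area - boundary/2 + 1 = 1520; answer 1520
Step 2: R1 = 1520; m = 37; f(2) = -1*(-16) - 3*(37) = -95; iterating: f(2)=-95, f(3)=143, f(4)=142, f(5)=-571, f(6)=145, f(7)=1568, f(8)=-2003, f(9)=-2701, f(10)=8710, f(11)=-607; answer -607

-607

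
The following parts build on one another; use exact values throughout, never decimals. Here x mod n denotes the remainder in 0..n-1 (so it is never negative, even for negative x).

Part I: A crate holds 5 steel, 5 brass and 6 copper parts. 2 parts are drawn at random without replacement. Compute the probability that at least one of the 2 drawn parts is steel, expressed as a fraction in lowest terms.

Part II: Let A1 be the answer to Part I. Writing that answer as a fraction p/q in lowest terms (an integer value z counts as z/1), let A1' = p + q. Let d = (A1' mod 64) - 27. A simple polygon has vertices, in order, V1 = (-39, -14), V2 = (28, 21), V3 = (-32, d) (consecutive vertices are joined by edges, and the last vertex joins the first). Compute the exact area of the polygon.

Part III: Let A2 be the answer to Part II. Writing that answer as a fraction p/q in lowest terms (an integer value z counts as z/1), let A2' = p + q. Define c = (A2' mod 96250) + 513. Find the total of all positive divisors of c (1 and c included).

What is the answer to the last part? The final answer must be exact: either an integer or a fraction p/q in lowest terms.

Part I: total draws C(16,2) = 120; complement C(11,2) = 55; favorable 120 - 55 = 65; P = 13/24; answer 13/24
Part II: A1 = 13/24; threaded value p + q = 37; d = 10; cross terms: (-39*21 - 28*-14)=-427, (28*10 - -32*21)=952, (-32*-14 - -39*10)=838; twice the area = |1363| = 1363; area = 1363/2; answer 1363/2
Part III: A2 = 1363/2; threaded value p + q = 1365; c = 1878; 1878 = 2 * 3 * 313; sigma = (1 + 2) * (1 + 3) * (1 + 313) = 3 * 4 * 314 = 3768; answer 3768

3768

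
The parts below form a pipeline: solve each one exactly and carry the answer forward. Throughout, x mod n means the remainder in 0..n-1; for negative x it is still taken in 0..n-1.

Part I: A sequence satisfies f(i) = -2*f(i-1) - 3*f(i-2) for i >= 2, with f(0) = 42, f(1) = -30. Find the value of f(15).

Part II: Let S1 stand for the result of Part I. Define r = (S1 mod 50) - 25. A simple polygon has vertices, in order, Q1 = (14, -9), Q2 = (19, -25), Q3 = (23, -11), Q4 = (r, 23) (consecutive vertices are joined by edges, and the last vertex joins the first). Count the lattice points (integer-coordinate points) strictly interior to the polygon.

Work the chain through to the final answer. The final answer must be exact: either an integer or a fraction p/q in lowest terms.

202

Part I: f(2) = -2*(-30) - 3*(42) = -66; iterating: f(2)=-66, f(3)=222, f(4)=-246, f(5)=-174, f(6)=1086, f(7)=-1650, f(8)=42, f(9)=4866, f(10)=-9858, f(11)=5118, f(12)=19338, f(13)=-54030, f(14)=50046, f(15)=61998; answer 61998
Part II: S1 = 61998; r = 23; cross terms: (14*-25 - 19*-9)=-179, (19*-11 - 23*-25)=366, (23*23 - 23*-11)=782, (23*-9 - 14*23)=-529; twice the area = |440| = 440; area = 220; boundary points = 1 + 2 + 34 + 1 = 38; strictly interior points = area - boundary/2 + 1 = 202; answer 202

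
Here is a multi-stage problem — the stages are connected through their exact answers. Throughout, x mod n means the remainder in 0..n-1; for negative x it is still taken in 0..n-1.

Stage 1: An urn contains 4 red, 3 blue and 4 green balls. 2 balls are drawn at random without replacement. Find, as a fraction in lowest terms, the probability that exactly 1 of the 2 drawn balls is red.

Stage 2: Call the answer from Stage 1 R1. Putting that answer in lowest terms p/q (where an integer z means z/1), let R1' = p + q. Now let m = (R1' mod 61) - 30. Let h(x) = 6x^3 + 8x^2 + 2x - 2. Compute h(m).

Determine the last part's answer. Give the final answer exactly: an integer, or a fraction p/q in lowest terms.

Stage 1: total draws C(11,2) = 55; favorable C(4,1)*C(7,1) = 28; P = 28/55; answer 28/55
Stage 2: R1 = 28/55; threaded value p + q = 83; m = -8; 6*(-8)^3 + 8*(-8)^2 + 2*(-8)^1 - 2 = (-3072) + (512) + (-16) + (-2) = -2578; answer -2578

-2578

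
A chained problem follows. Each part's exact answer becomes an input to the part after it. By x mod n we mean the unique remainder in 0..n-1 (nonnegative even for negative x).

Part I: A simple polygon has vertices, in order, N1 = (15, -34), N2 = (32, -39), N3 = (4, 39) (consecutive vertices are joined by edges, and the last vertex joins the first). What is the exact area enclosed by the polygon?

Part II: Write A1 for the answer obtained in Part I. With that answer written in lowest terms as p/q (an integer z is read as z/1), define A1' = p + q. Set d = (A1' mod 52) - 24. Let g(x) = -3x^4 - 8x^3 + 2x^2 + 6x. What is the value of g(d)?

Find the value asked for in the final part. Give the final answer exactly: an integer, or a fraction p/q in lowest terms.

12

Part I: cross terms: (15*-39 - 32*-34)=503, (32*39 - 4*-39)=1404, (4*-34 - 15*39)=-721; twice the area = |1186| = 1186; area = 593; answer 593
Part II: A1 = 593; threaded value p + q = 594; d = -2; -3*(-2)^4 - 8*(-2)^3 + 2*(-2)^2 + 6*(-2)^1 = (-48) + (64) + (8) + (-12) = 12; answer 12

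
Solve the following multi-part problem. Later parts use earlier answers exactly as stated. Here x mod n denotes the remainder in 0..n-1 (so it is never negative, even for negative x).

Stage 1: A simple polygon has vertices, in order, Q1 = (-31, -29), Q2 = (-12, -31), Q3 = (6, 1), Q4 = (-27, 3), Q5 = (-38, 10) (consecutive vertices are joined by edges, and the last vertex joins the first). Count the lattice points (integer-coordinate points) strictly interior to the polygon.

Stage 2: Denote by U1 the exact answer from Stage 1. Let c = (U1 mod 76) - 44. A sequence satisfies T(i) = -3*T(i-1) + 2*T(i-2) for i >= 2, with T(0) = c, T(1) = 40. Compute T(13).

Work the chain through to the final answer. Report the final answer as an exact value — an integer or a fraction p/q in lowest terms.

123722860

Stage 1: cross terms: (-31*-31 - -12*-29)=613, (-12*1 - 6*-31)=174, (6*3 - -27*1)=45, (-27*10 - -38*3)=-156, (-38*-29 - -31*10)=1412; twice the area = |2088| = 2088; area = 1044; boundary points = 1 + 2 + 1 + 1 + 1 = 6; strictly interior points = area - boundary/2 + 1 = 1042; answer 1042
Stage 2: U1 = 1042; c = 10; T(2) = -3*(40) + 2*(10) = -100; iterating: T(2)=-100, T(3)=380, T(4)=-1340, T(5)=4780, T(6)=-17020, T(7)=60620, T(8)=-215900, T(9)=768940, T(10)=-2738620, T(11)=9753740, T(12)=-34738460, T(13)=123722860; answer 123722860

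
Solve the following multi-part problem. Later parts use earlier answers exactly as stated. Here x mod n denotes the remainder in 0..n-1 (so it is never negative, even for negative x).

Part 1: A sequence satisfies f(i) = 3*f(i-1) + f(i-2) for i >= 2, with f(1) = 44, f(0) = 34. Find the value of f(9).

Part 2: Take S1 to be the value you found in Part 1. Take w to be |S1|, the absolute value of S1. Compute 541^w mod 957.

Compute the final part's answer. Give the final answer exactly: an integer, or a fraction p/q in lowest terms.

850

Part 1: f(2) = 3*(44) + 1*(34) = 166; iterating: f(2)=166, f(3)=542, f(4)=1792, f(5)=5918, f(6)=19546, f(7)=64556, f(8)=213214, f(9)=704198; answer 704198
Part 2: S1 = 704198; w = 704198; squarings mod 957: 541^1=541, 541^2=796, 541^4=82, 541^8=25, 541^16=625, 541^32=169, 541^64=808, 541^128=190, 541^256=691, 541^512=895, 541^1024=16, 541^2048=256, 541^4096=460, 541^8192=103, 541^16384=82, 541^32768=25, 541^65536=625, 541^131072=169, 541^262144=808, 541^524288=190; 541^704198 = 541^2 * 541^4 * 541^64 * 541^128 * 541^512 * 541^1024 * 541^2048 * 541^4096 * 541^8192 * 541^32768 * 541^131072 * 541^524288 = 850 (mod 957); answer 850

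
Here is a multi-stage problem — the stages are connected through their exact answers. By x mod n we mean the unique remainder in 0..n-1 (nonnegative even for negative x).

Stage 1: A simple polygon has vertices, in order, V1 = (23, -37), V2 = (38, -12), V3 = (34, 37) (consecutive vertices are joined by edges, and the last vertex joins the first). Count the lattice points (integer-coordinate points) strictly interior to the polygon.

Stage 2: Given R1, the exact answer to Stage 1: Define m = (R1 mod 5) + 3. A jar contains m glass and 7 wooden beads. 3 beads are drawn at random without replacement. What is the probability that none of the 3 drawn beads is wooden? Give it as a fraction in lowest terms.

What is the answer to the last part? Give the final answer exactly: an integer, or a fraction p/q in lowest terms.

Stage 1: cross terms: (23*-12 - 38*-37)=1130, (38*37 - 34*-12)=1814, (34*-37 - 23*37)=-2109; twice the area = |835| = 835; area = 835/2; boundary points = 5 + 1 + 1 = 7; strictly interior points = area - boundary/2 + 1 = 415; answer 415
Stage 2: R1 = 415; m = 3; total draws C(10,3) = 120; favorable C(3,3) = 1; P = 1/120; answer 1/120

1/120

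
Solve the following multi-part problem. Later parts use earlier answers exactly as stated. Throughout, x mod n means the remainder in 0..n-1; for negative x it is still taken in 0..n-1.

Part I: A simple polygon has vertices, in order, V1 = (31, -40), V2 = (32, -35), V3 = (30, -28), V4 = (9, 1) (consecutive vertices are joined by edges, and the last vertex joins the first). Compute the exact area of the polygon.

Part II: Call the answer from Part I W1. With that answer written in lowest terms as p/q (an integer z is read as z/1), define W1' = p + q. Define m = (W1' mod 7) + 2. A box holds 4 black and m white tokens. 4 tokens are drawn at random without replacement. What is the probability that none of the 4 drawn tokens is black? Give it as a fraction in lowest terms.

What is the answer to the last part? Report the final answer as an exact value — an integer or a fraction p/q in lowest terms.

Part I: cross terms: (31*-35 - 32*-40)=195, (32*-28 - 30*-35)=154, (30*1 - 9*-28)=282, (9*-40 - 31*1)=-391; twice the area = |240| = 240; area = 120; answer 120
Part II: W1 = 120; threaded value p + q = 121; m = 4; total draws C(8,4) = 70; favorable C(4,4) = 1; P = 1/70; answer 1/70

1/70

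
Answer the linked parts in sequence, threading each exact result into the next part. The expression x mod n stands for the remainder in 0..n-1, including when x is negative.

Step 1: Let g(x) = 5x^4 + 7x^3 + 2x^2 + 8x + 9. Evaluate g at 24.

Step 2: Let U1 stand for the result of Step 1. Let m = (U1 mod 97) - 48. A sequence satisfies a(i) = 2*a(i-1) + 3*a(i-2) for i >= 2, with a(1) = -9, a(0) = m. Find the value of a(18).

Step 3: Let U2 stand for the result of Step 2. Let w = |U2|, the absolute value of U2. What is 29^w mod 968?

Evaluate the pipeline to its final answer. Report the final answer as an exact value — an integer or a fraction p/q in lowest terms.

Step 1: 5*(24)^4 + 7*(24)^3 + 2*(24)^2 + 8*(24)^1 + 9 = (1658880) + (96768) + (1152) + (192) + (9) = 1757001; answer 1757001
Step 2: U1 = 1757001; m = -8; a(2) = 2*(-9) + 3*(-8) = -42; iterating: a(2)=-42, a(3)=-111, a(4)=-348, a(5)=-1029, a(6)=-3102, a(7)=-9291, a(8)=-27888, a(9)=-83649, a(10)=-250962, a(11)=-752871, a(12)=-2258628, a(13)=-6775869, a(14)=-20327622, a(15)=-60982851, a(16)=-182948568, a(17)=-548845689, a(18)=-1646537082; answer -1646537082
Step 3: U2 = -1646537082; w = 1646537082; squarings mod 968: 29^1=29, 29^2=841, 29^4=641, 29^8=449, 29^16=257, 29^32=225, 29^64=289, 29^128=273, 29^256=961, 29^512=49, 29^1024=465, 29^2048=361, 29^4096=609, 29^8192=137, 29^16384=377, 29^32768=801, 29^65536=785, 29^131072=577, 29^262144=905, 29^524288=97, 29^1048576=697, 29^2097152=841, 29^4194304=641, 29^8388608=449, 29^16777216=257, 29^33554432=225, 29^67108864=289, 29^134217728=273, 29^268435456=961, 29^536870912=49, 29^1073741824=465; 29^1646537082 = 29^2 * 29^8 * 29^16 * 29^32 * 29^64 * 29^256 * 29^2048 * 29^8192 * 29^262144 * 29^2097152 * 29^33554432 * 29^536870912 * 29^1073741824 = 401 (mod 968); answer 401

401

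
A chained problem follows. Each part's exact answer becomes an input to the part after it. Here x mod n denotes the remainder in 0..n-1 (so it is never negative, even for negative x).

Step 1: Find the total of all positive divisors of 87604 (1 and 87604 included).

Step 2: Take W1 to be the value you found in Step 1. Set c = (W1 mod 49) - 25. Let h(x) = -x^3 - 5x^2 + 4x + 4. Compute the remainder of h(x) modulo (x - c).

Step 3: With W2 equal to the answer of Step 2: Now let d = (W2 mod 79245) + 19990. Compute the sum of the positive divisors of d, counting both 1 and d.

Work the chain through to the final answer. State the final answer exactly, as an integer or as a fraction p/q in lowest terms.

Step 1: 87604 = 2^2 * 11^2 * 181; sigma = (1 + 2 + 4) * (1 + 11 + 121) * (1 + 181) = 7 * 133 * 182 = 169442; answer 169442
Step 2: W1 = 169442; c = -25; remainder = value at the root: -1*(-25)^3 - 5*(-25)^2 + 4*(-25)^1 + 4 = (15625) + (-3125) + (-100) + (4) = 12404; answer 12404
Step 3: W2 = 12404; d = 32394; 32394 = 2 * 3 * 5399; sigma = (1 + 2) * (1 + 3) * (1 + 5399) = 3 * 4 * 5400 = 64800; answer 64800

64800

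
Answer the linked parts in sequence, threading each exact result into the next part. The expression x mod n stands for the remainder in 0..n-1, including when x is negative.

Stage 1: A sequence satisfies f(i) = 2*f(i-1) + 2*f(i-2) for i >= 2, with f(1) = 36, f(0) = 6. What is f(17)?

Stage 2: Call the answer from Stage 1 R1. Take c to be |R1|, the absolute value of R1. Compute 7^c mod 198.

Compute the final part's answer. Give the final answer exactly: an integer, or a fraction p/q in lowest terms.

91

Stage 1: f(2) = 2*(36) + 2*(6) = 84; iterating: f(2)=84, f(3)=240, f(4)=648, f(5)=1776, f(6)=4848, f(7)=13248, f(8)=36192, f(9)=98880, f(10)=270144, f(11)=738048, f(12)=2016384, f(13)=5508864, f(14)=15050496, f(15)=41118720, f(16)=112338432, f(17)=306914304; answer 306914304
Stage 2: R1 = 306914304; c = 306914304; squarings mod 198: 7^1=7, 7^2=49, 7^4=25, 7^8=31, 7^16=169, 7^32=49, 7^64=25, 7^128=31, 7^256=169, 7^512=49, 7^1024=25, 7^2048=31, 7^4096=169, 7^8192=49, 7^16384=25, 7^32768=31, 7^65536=169, 7^131072=49, 7^262144=25, 7^524288=31, 7^1048576=169, 7^2097152=49, 7^4194304=25, 7^8388608=31, 7^16777216=169, 7^33554432=49, 7^67108864=25, 7^134217728=31, 7^268435456=169; 7^306914304 = 7^1024 * 7^8192 * 7^65536 * 7^131072 * 7^524288 * 7^4194304 * 7^33554432 * 7^268435456 = 91 (mod 198); answer 91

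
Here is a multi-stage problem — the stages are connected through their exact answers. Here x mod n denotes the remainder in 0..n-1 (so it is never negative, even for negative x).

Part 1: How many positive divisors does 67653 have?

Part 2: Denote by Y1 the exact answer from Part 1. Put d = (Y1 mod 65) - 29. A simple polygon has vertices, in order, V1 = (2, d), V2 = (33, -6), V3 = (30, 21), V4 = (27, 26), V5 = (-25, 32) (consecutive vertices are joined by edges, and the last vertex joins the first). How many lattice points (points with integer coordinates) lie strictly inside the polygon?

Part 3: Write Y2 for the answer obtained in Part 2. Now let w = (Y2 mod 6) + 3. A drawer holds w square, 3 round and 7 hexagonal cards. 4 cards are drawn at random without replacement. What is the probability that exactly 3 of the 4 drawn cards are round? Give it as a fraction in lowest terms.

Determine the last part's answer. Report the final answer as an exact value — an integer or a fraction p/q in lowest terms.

Part 1: 67653 = 3^2 * 7517; number of divisors = (2+1) * (1+1) = 6; answer 6
Part 2: Y1 = 6; d = -23; cross terms: (2*-6 - 33*-23)=747, (33*21 - 30*-6)=873, (30*26 - 27*21)=213, (27*32 - -25*26)=1514, (-25*-23 - 2*32)=511; twice the area = |3858| = 3858; area = 1929; boundary points = 1 + 3 + 1 + 2 + 1 = 8; strictly interior points = area - boundary/2 + 1 = 1926; answer 1926
Part 3: Y2 = 1926; w = 3; total draws C(13,4) = 715; favorable C(3,3)*C(10,1) = 10; P = 2/143; answer 2/143

2/143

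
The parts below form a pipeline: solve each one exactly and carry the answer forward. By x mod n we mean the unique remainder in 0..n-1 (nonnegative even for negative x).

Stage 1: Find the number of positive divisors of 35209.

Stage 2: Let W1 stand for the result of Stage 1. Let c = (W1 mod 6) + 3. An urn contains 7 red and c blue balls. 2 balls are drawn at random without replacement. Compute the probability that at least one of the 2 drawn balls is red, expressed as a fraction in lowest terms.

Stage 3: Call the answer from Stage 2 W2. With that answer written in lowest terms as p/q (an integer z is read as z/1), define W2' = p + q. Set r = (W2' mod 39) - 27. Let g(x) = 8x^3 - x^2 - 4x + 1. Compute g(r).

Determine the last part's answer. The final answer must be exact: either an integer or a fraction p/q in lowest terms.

Stage 1: 35209 = 137 * 257; number of divisors = (1+1) * (1+1) = 4; answer 4
Stage 2: W1 = 4; c = 7; total draws C(14,2) = 91; complement C(7,2) = 21; favorable 91 - 21 = 70; P = 10/13; answer 10/13
Stage 3: W2 = 10/13; threaded value p + q = 23; r = -4; 8*(-4)^3 - 1*(-4)^2 - 4*(-4)^1 + 1 = (-512) + (-16) + (16) + (1) = -511; answer -511

-511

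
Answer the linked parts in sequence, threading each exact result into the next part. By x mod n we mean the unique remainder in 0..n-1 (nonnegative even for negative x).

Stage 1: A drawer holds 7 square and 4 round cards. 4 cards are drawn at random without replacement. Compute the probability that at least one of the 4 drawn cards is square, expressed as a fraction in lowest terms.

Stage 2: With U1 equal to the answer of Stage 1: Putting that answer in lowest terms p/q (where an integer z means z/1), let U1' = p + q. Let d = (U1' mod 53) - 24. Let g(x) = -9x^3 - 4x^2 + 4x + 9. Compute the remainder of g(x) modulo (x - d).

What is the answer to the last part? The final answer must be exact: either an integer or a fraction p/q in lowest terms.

10

Stage 1: total draws C(11,4) = 330; complement C(4,4) = 1; favorable 330 - 1 = 329; P = 329/330; answer 329/330
Stage 2: U1 = 329/330; threaded value p + q = 659; d = -1; remainder = value at the root: -9*(-1)^3 - 4*(-1)^2 + 4*(-1)^1 + 9 = (9) + (-4) + (-4) + (9) = 10; answer 10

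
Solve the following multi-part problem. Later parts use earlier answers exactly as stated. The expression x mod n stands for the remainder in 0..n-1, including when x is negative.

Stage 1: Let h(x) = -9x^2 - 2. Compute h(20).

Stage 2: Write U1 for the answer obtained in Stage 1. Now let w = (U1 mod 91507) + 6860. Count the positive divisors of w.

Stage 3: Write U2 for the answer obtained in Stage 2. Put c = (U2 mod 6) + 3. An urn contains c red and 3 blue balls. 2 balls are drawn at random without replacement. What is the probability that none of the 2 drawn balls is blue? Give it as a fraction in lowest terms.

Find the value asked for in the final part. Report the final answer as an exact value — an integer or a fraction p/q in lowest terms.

5/14

Stage 1: -9*(20)^2 - 2 = (-3600) + (-2) = -3602; answer -3602
Stage 2: U1 = -3602; w = 94765; 94765 = 5 * 11 * 1723; number of divisors = (1+1) * (1+1) * (1+1) = 8; answer 8
Stage 3: U2 = 8; c = 5; total draws C(8,2) = 28; favorable C(5,2) = 10; P = 5/14; answer 5/14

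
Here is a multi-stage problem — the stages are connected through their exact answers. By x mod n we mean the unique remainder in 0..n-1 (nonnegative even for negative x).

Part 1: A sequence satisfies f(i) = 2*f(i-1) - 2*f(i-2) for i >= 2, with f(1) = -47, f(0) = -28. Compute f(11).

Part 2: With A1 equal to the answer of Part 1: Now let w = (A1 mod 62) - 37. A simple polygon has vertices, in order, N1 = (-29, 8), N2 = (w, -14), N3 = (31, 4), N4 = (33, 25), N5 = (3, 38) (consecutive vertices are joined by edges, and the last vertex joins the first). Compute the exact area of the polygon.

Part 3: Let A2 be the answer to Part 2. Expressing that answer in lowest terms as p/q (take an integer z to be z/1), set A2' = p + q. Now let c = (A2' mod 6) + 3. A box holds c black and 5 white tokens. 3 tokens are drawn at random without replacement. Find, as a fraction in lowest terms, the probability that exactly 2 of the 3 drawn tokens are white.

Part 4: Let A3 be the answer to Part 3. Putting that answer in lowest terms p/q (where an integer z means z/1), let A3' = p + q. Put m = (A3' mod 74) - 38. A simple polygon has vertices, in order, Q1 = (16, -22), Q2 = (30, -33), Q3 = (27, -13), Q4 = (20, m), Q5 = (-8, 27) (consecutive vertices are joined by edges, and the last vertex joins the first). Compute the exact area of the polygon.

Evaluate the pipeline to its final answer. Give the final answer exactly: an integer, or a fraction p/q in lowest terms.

Part 1: f(2) = 2*(-47) - 2*(-28) = -38; iterating: f(2)=-38, f(3)=18, f(4)=112, f(5)=188, f(6)=152, f(7)=-72, f(8)=-448, f(9)=-752, f(10)=-608, f(11)=288; answer 288
Part 2: A1 = 288; w = 3; cross terms: (-29*-14 - 3*8)=382, (3*4 - 31*-14)=446, (31*25 - 33*4)=643, (33*38 - 3*25)=1179, (3*8 - -29*38)=1126; twice the area = |3776| = 3776; area = 1888; answer 1888
Part 3: A2 = 1888; threaded value p + q = 1889; c = 8; total draws C(13,3) = 286; favorable C(5,2)*C(8,1) = 80; P = 40/143; answer 40/143
Part 4: A3 = 40/143; threaded value p + q = 183; m = -3; cross terms: (16*-33 - 30*-22)=132, (30*-13 - 27*-33)=501, (27*-3 - 20*-13)=179, (20*27 - -8*-3)=516, (-8*-22 - 16*27)=-256; twice the area = |1072| = 1072; area = 536; answer 536

536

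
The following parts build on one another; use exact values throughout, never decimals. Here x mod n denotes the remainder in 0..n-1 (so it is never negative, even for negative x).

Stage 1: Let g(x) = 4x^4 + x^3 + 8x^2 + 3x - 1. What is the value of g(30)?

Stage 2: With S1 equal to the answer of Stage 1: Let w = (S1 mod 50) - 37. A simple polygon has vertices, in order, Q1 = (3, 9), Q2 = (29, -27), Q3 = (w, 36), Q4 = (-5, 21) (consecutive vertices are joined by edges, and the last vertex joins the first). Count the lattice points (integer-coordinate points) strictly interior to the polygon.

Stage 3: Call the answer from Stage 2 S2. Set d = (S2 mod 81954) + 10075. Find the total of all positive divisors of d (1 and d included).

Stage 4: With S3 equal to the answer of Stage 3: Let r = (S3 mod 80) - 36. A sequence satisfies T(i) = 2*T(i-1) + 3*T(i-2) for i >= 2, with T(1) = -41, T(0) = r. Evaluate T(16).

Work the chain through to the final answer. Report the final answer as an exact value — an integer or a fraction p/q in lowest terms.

-828649396

Stage 1: 4*(30)^4 + 1*(30)^3 + 8*(30)^2 + 3*(30)^1 - 1 = (3240000) + (27000) + (7200) + (90) + (-1) = 3274289; answer 3274289
Stage 2: S1 = 3274289; w = 2; cross terms: (3*-27 - 29*9)=-342, (29*36 - 2*-27)=1098, (2*21 - -5*36)=222, (-5*9 - 3*21)=-108; twice the area = |870| = 870; area = 435; boundary points = 2 + 9 + 1 + 4 = 16; strictly interior points = area - boundary/2 + 1 = 428; answer 428
Stage 3: S2 = 428; d = 10503; 10503 = 3^3 * 389; sigma = (1 + 3 + 9 + 27) * (1 + 389) = 40 * 390 = 15600; answer 15600
Stage 4: S3 = 15600; r = -36; T(2) = 2*(-41) + 3*(-36) = -190; iterating: T(2)=-190, T(3)=-503, T(4)=-1576, T(5)=-4661, T(6)=-14050, T(7)=-42083, T(8)=-126316, T(9)=-378881, T(10)=-1136710, T(11)=-3410063, T(12)=-10230256, T(13)=-30690701, T(14)=-92072170, T(15)=-276216443, T(16)=-828649396; answer -828649396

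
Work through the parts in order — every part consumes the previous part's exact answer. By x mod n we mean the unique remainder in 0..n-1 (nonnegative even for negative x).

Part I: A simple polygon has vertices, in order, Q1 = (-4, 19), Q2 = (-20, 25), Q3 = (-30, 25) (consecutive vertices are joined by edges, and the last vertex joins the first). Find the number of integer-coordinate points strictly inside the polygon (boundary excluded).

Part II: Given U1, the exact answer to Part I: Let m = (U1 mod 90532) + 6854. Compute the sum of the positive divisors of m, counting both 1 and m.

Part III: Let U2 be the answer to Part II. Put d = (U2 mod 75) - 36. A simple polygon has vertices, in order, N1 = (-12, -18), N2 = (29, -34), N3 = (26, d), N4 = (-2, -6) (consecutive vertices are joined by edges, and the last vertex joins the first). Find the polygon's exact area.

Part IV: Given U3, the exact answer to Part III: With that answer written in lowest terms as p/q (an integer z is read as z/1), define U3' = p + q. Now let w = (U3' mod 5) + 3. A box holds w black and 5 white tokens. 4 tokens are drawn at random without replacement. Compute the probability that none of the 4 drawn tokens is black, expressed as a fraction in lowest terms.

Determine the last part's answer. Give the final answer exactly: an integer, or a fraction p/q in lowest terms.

1/66

Part I: cross terms: (-4*25 - -20*19)=280, (-20*25 - -30*25)=250, (-30*19 - -4*25)=-470; twice the area = |60| = 60; area = 30; boundary points = 2 + 10 + 2 = 14; strictly interior points = area - boundary/2 + 1 = 24; answer 24
Part II: U1 = 24; m = 6878; 6878 = 2 * 19 * 181; sigma = (1 + 2) * (1 + 19) * (1 + 181) = 3 * 20 * 182 = 10920; answer 10920
Part III: U2 = 10920; d = 9; cross terms: (-12*-34 - 29*-18)=930, (29*9 - 26*-34)=1145, (26*-6 - -2*9)=-138, (-2*-18 - -12*-6)=-36; twice the area = |1901| = 1901; area = 1901/2; answer 1901/2
Part IV: U3 = 1901/2; threaded value p + q = 1903; w = 6; total draws C(11,4) = 330; favorable C(5,4) = 5; P = 1/66; answer 1/66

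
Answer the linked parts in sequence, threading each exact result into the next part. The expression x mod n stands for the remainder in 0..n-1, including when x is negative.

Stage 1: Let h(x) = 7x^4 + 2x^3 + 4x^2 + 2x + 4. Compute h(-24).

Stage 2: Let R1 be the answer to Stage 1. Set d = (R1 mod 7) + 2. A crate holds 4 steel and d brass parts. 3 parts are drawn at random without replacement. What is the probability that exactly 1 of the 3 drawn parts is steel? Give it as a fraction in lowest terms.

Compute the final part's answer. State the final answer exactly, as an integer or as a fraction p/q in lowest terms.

Stage 1: 7*(-24)^4 + 2*(-24)^3 + 4*(-24)^2 + 2*(-24)^1 + 4 = (2322432) + (-27648) + (2304) + (-48) + (4) = 2297044; answer 2297044
Stage 2: R1 = 2297044; d = 3; total draws C(7,3) = 35; favorable C(4,1)*C(3,2) = 12; P = 12/35; answer 12/35

12/35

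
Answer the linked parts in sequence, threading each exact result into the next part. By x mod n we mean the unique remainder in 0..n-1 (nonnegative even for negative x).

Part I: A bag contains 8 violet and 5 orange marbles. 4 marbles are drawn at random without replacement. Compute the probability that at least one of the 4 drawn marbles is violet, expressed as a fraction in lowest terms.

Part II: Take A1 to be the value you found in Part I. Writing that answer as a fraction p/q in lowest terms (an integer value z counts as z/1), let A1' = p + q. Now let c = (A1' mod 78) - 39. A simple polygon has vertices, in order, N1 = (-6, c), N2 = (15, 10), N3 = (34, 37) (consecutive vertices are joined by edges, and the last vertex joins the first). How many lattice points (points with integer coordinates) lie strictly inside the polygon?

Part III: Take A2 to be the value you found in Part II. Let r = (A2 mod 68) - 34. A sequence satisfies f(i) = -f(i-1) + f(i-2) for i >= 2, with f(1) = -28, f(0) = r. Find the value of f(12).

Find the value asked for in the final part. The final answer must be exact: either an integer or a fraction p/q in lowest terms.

3498

Part I: total draws C(13,4) = 715; complement C(5,4) = 5; favorable 715 - 5 = 710; P = 142/143; answer 142/143
Part II: A1 = 142/143; threaded value p + q = 285; c = 12; cross terms: (-6*10 - 15*12)=-240, (15*37 - 34*10)=215, (34*12 - -6*37)=630; twice the area = |605| = 605; area = 605/2; boundary points = 1 + 1 + 5 = 7; strictly interior points = area - boundary/2 + 1 = 300; answer 300
Part III: A2 = 300; r = -6; f(2) = -1*(-28) + 1*(-6) = 22; iterating: f(2)=22, f(3)=-50, f(4)=72, f(5)=-122, f(6)=194, f(7)=-316, f(8)=510, f(9)=-826, f(10)=1336, f(11)=-2162, f(12)=3498; answer 3498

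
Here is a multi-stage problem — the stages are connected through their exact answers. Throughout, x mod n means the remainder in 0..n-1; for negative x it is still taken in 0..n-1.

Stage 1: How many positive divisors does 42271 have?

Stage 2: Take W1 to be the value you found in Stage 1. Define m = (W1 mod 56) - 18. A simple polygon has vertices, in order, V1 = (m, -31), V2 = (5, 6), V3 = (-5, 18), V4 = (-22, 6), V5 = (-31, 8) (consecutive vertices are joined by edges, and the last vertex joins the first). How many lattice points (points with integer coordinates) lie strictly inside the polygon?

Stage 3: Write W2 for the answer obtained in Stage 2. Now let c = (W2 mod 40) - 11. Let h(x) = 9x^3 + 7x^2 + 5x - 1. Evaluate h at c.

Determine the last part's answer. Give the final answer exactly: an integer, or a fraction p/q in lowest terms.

Stage 1: 42271 = 41 * 1031; number of divisors = (1+1) * (1+1) = 4; answer 4
Stage 2: W1 = 4; m = -14; cross terms: (-14*6 - 5*-31)=71, (5*18 - -5*6)=120, (-5*6 - -22*18)=366, (-22*8 - -31*6)=10, (-31*-31 - -14*8)=1073; twice the area = |1640| = 1640; area = 820; boundary points = 1 + 2 + 1 + 1 + 1 = 6; strictly interior points = area - boundary/2 + 1 = 818; answer 818
Stage 3: W2 = 818; c = 7; 9*(7)^3 + 7*(7)^2 + 5*(7)^1 - 1 = (3087) + (343) + (35) + (-1) = 3464; answer 3464

3464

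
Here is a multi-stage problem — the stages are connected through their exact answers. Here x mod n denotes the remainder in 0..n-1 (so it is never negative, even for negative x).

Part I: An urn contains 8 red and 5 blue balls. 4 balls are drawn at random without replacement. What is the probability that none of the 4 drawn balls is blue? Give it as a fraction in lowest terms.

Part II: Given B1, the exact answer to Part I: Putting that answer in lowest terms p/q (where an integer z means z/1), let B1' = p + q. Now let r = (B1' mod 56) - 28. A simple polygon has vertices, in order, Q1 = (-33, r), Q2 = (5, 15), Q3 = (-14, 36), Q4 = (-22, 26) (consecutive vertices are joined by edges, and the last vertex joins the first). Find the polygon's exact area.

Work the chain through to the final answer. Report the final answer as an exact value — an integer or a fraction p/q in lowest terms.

361

Part I: total draws C(13,4) = 715; favorable C(8,4) = 70; P = 14/143; answer 14/143
Part II: B1 = 14/143; threaded value p + q = 157; r = 17; cross terms: (-33*15 - 5*17)=-580, (5*36 - -14*15)=390, (-14*26 - -22*36)=428, (-22*17 - -33*26)=484; twice the area = |722| = 722; area = 361; answer 361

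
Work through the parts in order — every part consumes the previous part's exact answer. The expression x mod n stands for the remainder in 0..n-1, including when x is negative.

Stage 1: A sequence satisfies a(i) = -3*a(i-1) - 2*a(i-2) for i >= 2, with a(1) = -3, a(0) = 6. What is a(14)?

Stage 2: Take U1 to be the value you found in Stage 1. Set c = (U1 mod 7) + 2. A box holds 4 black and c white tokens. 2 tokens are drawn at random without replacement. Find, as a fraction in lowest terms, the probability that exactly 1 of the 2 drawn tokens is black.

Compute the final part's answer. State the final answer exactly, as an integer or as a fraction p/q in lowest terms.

8/15

Stage 1: a(2) = -3*(-3) - 2*(6) = -3; iterating: a(2)=-3, a(3)=15, a(4)=-39, a(5)=87, a(6)=-183, a(7)=375, a(8)=-759, a(9)=1527, a(10)=-3063, a(11)=6135, a(12)=-12279, a(13)=24567, a(14)=-49143; answer -49143
Stage 2: U1 = -49143; c = 6; total draws C(10,2) = 45; favorable C(4,1)*C(6,1) = 24; P = 8/15; answer 8/15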